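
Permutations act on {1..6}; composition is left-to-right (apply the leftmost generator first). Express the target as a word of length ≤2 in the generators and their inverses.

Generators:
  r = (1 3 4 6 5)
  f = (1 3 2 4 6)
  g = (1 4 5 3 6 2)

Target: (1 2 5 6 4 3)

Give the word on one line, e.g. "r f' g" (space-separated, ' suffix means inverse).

  after g': (1 2 6 3 5 4)
  after r: (1 2 5 6 4 3)

g' r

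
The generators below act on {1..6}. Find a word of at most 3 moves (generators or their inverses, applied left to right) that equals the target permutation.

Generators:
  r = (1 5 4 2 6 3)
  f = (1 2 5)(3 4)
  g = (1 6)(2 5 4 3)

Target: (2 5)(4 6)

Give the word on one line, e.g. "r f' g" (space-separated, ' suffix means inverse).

f r g'

  after f: (1 2 5)(3 4)
  after r: (1 6 3 2 4)
  after g': (2 5)(4 6)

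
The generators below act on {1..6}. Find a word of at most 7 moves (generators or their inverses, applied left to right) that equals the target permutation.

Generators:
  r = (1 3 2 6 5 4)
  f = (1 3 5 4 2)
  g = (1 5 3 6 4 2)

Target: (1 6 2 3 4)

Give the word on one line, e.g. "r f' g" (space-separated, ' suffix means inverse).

r r g' f' r'

  after r: (1 3 2 6 5 4)
  after r: (1 2 5)(3 6 4)
  after g': (1 4 5 2)
  after f': (1 5 4 3)
  after r': (1 6 2 3 4)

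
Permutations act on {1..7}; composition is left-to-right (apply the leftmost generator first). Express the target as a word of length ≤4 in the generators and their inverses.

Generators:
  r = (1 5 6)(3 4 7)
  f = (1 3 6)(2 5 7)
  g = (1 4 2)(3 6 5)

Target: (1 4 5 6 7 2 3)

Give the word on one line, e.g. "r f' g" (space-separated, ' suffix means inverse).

  after g: (1 4 2)(3 6 5)
  after f: (1 4 5 6 7 2 3)

g f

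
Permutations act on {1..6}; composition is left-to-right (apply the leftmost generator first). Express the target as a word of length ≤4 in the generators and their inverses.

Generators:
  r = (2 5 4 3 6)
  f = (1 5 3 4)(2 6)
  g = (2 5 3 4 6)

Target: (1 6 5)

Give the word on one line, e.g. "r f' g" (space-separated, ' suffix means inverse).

f' g

  after f': (1 4 3 5)(2 6)
  after g: (1 6 5)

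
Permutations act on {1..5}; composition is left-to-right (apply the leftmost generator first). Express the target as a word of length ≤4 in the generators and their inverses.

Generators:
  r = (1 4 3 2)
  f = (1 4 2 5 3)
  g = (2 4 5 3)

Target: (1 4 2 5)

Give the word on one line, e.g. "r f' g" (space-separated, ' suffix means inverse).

  after g': (2 3 5 4)
  after r': (1 2 4 3 5)
  after g: (1 4 2 5)

g' r' g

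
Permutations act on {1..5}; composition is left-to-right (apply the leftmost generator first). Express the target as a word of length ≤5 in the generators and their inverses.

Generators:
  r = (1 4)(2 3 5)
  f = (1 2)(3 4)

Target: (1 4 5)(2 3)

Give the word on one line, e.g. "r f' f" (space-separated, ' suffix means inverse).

  after f: (1 2)(3 4)
  after r: (1 3)(2 4 5)
  after f': (1 4 5)(2 3)

f r f'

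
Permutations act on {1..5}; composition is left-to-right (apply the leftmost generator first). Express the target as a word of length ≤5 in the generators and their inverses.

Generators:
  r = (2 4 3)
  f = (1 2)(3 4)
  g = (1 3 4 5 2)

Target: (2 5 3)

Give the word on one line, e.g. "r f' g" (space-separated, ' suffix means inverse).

f r' r' g' g'

  after f: (1 2)(3 4)
  after r': (1 3 2)
  after r': (1 4 2)
  after g': (1 3)(4 5)
  after g': (2 5 3)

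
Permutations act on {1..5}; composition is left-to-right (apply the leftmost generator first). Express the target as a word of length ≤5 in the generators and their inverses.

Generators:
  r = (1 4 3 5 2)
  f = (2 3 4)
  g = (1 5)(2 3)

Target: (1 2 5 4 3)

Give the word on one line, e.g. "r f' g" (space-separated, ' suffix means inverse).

g r g g

  after g: (1 5)(2 3)
  after r: (1 2 5 4 3)
  after g: (1 3 5 4 2)
  after g: (1 2 5 4 3)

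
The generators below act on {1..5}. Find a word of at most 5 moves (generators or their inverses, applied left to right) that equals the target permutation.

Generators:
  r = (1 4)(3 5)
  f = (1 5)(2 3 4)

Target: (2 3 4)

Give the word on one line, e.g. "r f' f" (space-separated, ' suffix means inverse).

f f f f

  after f: (1 5)(2 3 4)
  after f: (2 4 3)
  after f: (1 5)
  after f: (2 3 4)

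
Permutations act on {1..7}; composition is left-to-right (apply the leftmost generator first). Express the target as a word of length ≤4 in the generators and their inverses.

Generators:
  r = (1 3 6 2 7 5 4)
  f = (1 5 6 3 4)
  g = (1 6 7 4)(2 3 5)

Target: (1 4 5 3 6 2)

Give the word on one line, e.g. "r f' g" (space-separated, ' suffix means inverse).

f' g' r r

  after f': (1 4 3 6 5)
  after g': (1 7 6 3)(2 5 4)
  after r: (1 5)(2 4 7)
  after r: (1 4 5 3 6 2)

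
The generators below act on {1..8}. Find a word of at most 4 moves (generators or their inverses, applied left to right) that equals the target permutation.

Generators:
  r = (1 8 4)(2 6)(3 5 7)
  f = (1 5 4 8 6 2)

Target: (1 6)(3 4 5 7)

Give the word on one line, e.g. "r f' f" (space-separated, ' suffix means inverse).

r f

  after r: (1 8 4)(2 6)(3 5 7)
  after f: (1 6)(3 4 5 7)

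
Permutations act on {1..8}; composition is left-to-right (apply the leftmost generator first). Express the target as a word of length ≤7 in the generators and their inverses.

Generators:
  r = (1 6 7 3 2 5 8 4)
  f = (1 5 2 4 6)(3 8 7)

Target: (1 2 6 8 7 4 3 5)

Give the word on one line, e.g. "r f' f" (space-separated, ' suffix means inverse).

f' r' f' f' f'

  after f': (1 6 4 2 5)(3 7 8)
  after r': (3 6 8 7 5 4)
  after f': (1 6 3 4 7)(2 5)
  after f': (1 4 8 3 2)(6 7)
  after f': (1 2 6 8 7 4 3 5)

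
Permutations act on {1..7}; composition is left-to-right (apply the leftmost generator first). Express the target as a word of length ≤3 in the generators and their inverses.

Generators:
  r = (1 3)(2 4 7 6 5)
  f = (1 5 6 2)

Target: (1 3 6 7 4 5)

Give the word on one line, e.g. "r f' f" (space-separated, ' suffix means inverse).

  after r': (1 3)(2 5 6 7 4)
  after f': (1 3 2)(4 6 7)
  after f': (1 3 6 7 4 5)

r' f' f'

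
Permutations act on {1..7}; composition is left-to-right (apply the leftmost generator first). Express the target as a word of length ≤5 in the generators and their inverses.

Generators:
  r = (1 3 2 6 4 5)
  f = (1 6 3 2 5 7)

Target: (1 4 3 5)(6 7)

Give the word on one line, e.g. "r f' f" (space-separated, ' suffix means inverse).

  after r: (1 3 2 6 4 5)
  after f': (1 6 4 2)(5 7)
  after r: (1 4 6 5 7)(2 3)
  after f: (1 4 3 5)(6 7)

r f' r f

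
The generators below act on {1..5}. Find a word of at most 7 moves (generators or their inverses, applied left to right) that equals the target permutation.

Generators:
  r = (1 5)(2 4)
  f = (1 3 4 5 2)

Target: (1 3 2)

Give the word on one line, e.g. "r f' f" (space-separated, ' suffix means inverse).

r f' r r f'

  after r: (1 5)(2 4)
  after f': (1 4 5 2 3)
  after r: (1 2 3 5 4)
  after r: (1 4 5 2 3)
  after f': (1 3 2)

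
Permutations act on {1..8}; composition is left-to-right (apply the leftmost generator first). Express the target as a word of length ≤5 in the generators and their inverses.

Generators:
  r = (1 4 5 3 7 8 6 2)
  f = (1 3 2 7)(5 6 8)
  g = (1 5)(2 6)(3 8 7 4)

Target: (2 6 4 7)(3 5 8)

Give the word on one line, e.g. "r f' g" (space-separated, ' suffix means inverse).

  after r: (1 4 5 3 7 8 6 2)
  after g': (1 7 3 8 2 5 4)
  after f: (2 6 8 7)(3 5 4)
  after g': (1 5 7 6 3)
  after g': (2 6 4 7)(3 5 8)

r g' f g' g'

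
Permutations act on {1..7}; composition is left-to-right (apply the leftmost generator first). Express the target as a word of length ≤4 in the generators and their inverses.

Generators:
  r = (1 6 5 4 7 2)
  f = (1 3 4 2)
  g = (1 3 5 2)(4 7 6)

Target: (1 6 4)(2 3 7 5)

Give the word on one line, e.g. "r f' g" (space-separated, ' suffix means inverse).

  after g: (1 3 5 2)(4 7 6)
  after g: (1 5)(2 3)(4 6 7)
  after r': (1 6 4)(2 3 7 5)

g g r'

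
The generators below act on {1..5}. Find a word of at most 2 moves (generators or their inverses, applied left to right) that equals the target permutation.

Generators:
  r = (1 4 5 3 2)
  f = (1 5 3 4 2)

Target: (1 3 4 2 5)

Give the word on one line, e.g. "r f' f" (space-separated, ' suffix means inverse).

r' r'

  after r': (1 2 3 5 4)
  after r': (1 3 4 2 5)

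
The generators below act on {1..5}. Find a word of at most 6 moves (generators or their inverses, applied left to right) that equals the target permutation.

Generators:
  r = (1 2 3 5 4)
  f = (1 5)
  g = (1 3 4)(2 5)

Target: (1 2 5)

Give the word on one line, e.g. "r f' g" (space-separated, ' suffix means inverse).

f g g g

  after f: (1 5)
  after g: (1 2 5 3 4)
  after g: (1 5 4 3)
  after g: (1 2 5)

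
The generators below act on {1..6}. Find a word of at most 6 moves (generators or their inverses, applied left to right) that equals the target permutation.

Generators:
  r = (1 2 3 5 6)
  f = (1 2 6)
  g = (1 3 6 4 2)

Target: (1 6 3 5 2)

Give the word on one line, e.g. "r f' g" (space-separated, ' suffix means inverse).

  after f': (1 6 2)
  after r: (3 5 6)
  after f: (1 2 6 3 5)
  after f: (1 6 3 5 2)

f' r f f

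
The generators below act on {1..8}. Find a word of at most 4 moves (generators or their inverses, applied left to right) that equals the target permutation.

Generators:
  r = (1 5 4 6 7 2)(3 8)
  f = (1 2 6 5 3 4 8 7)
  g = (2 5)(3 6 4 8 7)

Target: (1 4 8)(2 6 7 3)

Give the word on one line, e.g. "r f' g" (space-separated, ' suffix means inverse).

g r r

  after g: (2 5)(3 6 4 8 7)
  after r: (1 5)(2 4 3 7 8)
  after r: (1 4 8)(2 6 7 3)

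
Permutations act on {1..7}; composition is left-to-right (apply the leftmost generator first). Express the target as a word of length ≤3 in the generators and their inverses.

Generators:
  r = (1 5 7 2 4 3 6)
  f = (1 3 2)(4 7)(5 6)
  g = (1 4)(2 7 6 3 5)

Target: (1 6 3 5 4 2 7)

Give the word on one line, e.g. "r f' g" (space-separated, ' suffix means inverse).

  after r: (1 5 7 2 4 3 6)
  after f: (1 6 3 5 4 2 7)

r f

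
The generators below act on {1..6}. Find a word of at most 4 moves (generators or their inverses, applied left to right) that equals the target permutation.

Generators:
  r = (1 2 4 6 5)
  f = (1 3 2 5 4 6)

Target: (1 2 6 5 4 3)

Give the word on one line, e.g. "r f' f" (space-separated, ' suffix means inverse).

  after r': (1 5 6 4 2)
  after f': (1 2 6 5 4 3)

r' f'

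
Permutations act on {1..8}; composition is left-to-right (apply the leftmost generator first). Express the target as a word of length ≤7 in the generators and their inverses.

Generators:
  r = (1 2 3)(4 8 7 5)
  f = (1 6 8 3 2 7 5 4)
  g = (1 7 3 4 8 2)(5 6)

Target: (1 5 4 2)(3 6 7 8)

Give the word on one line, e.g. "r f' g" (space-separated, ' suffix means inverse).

g' g' f' r' g'

  after g': (1 2 8 4 3 7)(5 6)
  after g': (1 8 3)(2 4 7)
  after f': (1 6)(2 5 7 3 4)
  after r': (1 6 3 5 8 4)(2 7)
  after g': (1 5 4 2)(3 6 7 8)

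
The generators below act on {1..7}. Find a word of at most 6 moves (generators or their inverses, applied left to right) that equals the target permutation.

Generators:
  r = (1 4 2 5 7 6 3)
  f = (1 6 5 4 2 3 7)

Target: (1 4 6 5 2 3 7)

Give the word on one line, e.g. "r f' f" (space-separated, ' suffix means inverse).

r f r f

  after r: (1 4 2 5 7 6 3)
  after f: (1 2 4 3 6 7 5)
  after r: (1 5 4)
  after f: (1 4 6 5 2 3 7)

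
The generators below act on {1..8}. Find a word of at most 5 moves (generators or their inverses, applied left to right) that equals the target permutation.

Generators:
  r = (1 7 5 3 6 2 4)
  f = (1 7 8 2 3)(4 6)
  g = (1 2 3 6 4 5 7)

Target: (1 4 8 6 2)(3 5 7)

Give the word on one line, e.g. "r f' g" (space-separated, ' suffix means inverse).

r' g' f f g

  after r': (1 4 2 6 3 5 7)
  after g': (1 6 2 3 4)
  after f: (1 4 7 8 2)(3 6)
  after f: (1 6)(2 7)(3 4 8)
  after g: (1 4 8 6 2)(3 5 7)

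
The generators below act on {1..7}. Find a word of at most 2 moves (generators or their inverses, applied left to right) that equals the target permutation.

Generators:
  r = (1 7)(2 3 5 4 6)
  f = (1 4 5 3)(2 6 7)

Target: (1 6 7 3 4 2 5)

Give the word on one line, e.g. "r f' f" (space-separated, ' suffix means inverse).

  after r: (1 7)(2 3 5 4 6)
  after f': (1 6 7 3 4 2 5)

r f'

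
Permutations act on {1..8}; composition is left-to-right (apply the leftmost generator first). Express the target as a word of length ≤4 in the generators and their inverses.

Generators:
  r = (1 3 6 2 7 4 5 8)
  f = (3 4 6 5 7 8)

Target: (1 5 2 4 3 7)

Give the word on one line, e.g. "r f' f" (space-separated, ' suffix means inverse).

  after r: (1 3 6 2 7 4 5 8)
  after f': (1 8)(2 5 7 3 4 6)
  after r': (1 5 2 4 3 7)

r f' r'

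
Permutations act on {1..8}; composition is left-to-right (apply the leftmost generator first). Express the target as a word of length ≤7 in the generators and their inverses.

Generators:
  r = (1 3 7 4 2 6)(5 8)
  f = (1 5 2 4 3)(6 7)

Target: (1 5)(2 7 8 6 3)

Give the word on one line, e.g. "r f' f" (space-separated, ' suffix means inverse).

r' f f r' f'

  after r': (1 6 2 4 7 3)(5 8)
  after f: (1 7)(2 3 5 8)(4 6)
  after f: (1 6 3 2)(4 7 5 8)
  after r': (1 2 6)(3 4)(7 8)
  after f': (1 5)(2 7 8 6 3)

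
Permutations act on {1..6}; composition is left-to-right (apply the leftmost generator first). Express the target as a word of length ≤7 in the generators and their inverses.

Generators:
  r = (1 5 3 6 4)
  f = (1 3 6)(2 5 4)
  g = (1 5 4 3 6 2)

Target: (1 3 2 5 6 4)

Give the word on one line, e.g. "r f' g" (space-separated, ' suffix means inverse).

  after r': (1 4 6 3 5)
  after g': (1 5 2 6 4 3)
  after f: (1 4 6 2)
  after r': (1 6 2 4 3 5)
  after f': (1 3 2 5 6 4)

r' g' f r' f'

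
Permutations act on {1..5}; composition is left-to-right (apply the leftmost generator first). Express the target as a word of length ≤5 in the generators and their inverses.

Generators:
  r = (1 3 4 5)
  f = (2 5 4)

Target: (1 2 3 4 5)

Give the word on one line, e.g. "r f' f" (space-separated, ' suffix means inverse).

  after f: (2 5 4)
  after r': (1 5 3)(2 4)
  after r': (1 4 2 3 5)
  after f: (1 2 3 4 5)

f r' r' f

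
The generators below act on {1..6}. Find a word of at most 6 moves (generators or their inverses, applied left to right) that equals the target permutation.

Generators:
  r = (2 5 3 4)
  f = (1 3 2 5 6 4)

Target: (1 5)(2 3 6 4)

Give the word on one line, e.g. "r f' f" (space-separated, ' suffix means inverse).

  after r: (2 5 3 4)
  after f': (1 4 3 6 5)
  after r: (1 2 5)(3 6)
  after r: (1 5)(2 3 6 4)

r f' r r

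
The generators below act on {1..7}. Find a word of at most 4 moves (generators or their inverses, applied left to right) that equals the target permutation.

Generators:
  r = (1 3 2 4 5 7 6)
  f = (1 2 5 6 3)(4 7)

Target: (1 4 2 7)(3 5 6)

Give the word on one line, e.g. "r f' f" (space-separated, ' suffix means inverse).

f r f' f'

  after f: (1 2 5 6 3)(4 7)
  after r: (1 4 6 2 7 5)
  after f': (1 7 2 4 5 3 6)
  after f': (1 4 2 7)(3 5 6)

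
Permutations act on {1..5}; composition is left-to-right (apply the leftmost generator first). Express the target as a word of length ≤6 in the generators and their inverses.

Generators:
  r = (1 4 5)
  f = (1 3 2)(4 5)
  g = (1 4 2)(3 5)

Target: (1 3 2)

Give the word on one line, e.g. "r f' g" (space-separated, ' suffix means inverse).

r g f' g' g'

  after r: (1 4 5)
  after g: (1 2)(3 5 4)
  after f': (1 3 4)
  after g': (1 5 3)(2 4)
  after g': (1 3 2)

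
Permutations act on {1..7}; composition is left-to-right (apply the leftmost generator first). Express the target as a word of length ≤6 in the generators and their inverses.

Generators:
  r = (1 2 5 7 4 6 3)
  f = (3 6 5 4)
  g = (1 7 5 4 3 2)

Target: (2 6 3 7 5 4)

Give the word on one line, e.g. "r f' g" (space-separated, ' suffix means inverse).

r' g' f r f'

  after r': (1 3 6 4 7 5 2)
  after g': (1 4)(3 6 5)
  after f: (1 3 5 6 4)
  after r: (2 5 3 7 4)
  after f': (2 6 3 7 5 4)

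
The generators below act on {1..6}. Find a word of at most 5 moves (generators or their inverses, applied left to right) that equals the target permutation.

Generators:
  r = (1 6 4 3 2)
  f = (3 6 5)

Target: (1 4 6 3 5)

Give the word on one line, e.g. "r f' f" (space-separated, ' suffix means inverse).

  after r: (1 6 4 3 2)
  after f': (1 3 2)(4 5 6)
  after r': (1 4 5)
  after f: (1 4 3 6 5)
  after f: (1 4 6 3 5)

r f' r' f f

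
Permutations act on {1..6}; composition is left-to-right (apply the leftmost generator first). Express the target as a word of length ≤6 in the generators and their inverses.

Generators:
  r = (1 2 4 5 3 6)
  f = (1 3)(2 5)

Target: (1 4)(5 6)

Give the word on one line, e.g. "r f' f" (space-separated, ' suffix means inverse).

r r r f r

  after r: (1 2 4 5 3 6)
  after r: (1 4 3)(2 5 6)
  after r: (1 5)(2 3)(4 6)
  after f: (1 2)(3 5)(4 6)
  after r: (1 4)(5 6)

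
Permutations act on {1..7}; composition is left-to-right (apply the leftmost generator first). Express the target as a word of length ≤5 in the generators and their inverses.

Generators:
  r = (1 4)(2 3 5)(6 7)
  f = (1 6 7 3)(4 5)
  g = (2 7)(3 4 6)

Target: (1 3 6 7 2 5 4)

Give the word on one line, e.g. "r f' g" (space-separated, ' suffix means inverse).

  after r': (1 4)(2 5 3)(6 7)
  after f': (1 5 7)(2 4 3)
  after r: (1 2)(4 5 6 7)
  after f': (1 2 3 7 5)
  after r: (1 3 6 7 2 5 4)

r' f' r f' r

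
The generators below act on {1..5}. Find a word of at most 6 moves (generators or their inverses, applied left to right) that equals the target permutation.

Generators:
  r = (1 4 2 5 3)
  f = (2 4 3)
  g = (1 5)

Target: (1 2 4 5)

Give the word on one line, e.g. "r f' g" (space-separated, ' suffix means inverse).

r g r g g

  after r: (1 4 2 5 3)
  after g: (1 4 2)(3 5)
  after r: (1 2 4 5)
  after g: (1 2 4)
  after g: (1 2 4 5)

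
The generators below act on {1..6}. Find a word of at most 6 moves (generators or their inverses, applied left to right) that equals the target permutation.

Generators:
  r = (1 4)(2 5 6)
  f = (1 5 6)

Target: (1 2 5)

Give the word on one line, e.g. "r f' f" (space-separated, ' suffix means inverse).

f' r r r r

  after f': (1 6 5)
  after r: (1 2 5 4)
  after r: (1 5)(2 6)
  after r: (1 6 5 4)
  after r: (1 2 5)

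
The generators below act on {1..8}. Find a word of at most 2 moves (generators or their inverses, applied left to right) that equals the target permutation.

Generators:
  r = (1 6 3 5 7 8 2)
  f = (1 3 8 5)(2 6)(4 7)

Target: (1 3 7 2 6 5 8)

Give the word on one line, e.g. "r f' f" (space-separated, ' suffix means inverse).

  after r: (1 6 3 5 7 8 2)
  after r: (1 3 7 2 6 5 8)

r r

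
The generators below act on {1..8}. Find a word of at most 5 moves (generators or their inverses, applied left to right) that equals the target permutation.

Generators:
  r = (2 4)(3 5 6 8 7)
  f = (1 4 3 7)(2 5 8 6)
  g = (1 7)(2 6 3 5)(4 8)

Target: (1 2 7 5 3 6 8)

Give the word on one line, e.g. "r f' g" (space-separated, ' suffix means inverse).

f r' f r f

  after f: (1 4 3 7)(2 5 8 6)
  after r': (1 2 3 8 5 6 4 7)
  after f: (1 5 2 7 4)(3 6)
  after r: (1 6 5 4)(2 3 8 7)
  after f: (1 2 7 5 3 6 8)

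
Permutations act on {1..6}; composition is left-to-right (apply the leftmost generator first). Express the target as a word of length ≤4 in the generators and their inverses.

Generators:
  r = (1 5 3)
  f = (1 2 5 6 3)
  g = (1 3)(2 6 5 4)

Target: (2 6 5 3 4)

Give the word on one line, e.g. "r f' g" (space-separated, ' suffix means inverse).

  after r: (1 5 3)
  after r: (1 3 5)
  after g: (2 6 5 3 4)

r r g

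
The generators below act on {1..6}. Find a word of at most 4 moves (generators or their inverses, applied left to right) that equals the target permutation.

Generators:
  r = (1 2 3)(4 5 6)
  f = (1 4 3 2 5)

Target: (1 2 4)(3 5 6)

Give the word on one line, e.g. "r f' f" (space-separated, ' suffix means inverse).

  after f': (1 5 2 3 4)
  after r': (1 4 3 6 5)
  after f: (1 3 6)(2 5 4)
  after r': (1 2 4)(3 5 6)

f' r' f r'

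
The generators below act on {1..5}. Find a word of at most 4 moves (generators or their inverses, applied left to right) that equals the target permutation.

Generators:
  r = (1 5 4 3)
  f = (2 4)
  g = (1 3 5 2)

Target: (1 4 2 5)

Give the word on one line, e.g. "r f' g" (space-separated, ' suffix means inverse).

r r g'

  after r: (1 5 4 3)
  after r: (1 4)(3 5)
  after g': (1 4 2 5)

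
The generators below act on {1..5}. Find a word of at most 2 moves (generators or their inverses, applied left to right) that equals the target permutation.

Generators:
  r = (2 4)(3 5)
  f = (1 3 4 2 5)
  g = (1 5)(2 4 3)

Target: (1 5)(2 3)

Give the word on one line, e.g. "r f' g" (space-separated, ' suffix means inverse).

f r

  after f: (1 3 4 2 5)
  after r: (1 5)(2 3)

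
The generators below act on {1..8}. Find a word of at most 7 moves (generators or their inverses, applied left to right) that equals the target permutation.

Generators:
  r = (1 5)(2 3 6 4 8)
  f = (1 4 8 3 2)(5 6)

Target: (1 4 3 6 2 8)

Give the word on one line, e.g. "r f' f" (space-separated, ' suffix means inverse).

  after r: (1 5)(2 3 6 4 8)
  after f': (1 6)(2 8 3 5)
  after r: (1 4 8 6 5 3)
  after r: (1 8 4 2 3 5 6)
  after f': (1 4 3 6 2 8)

r f' r r f'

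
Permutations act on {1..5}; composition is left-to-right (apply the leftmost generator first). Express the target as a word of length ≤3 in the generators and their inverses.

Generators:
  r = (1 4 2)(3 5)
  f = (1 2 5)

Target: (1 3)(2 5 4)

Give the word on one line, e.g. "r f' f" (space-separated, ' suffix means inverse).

f' r' f

  after f': (1 5 2)
  after r': (1 3 5 4)
  after f: (1 3)(2 5 4)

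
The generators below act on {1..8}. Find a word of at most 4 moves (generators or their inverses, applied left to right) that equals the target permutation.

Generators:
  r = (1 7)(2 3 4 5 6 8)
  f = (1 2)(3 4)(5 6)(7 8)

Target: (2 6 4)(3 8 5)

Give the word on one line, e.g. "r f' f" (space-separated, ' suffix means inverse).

  after r': (1 7)(2 8 6 5 4 3)
  after r': (2 6 4)(3 8 5)

r' r'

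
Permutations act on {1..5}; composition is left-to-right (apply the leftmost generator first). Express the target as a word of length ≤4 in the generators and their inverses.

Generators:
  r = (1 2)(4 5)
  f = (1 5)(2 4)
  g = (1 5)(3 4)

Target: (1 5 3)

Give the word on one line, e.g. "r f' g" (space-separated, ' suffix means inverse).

  after r: (1 2)(4 5)
  after g: (1 2 5 3 4)
  after r: (2 4)(3 5)
  after f: (1 5 3)

r g r f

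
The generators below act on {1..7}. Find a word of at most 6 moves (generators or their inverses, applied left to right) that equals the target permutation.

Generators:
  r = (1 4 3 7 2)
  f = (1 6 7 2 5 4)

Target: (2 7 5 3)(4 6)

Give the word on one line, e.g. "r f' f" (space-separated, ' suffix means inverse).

  after f: (1 6 7 2 5 4)
  after f: (1 7 5)(2 4 6)
  after r: (1 2 3 7 5 4 6)
  after r: (2 7 5 3)(4 6)

f f r r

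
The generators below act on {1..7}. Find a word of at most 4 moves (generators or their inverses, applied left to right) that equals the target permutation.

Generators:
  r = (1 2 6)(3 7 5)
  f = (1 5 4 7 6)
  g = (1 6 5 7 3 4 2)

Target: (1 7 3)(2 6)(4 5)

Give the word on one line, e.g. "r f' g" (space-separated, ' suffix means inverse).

r r f'

  after r: (1 2 6)(3 7 5)
  after r: (1 6 2)(3 5 7)
  after f': (1 7 3)(2 6)(4 5)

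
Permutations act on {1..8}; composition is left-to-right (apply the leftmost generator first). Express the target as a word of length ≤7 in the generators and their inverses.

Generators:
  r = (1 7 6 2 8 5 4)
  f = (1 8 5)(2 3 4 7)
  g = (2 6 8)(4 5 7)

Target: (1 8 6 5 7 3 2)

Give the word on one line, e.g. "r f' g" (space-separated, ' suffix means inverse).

r f r f r'

  after r: (1 7 6 2 8 5 4)
  after f: (1 2 5 7 6 3 4 8)
  after r: (1 8 7 2 4 5 6 3)
  after f: (1 5 6 4)(2 7 3 8)
  after r': (1 8 6 5 7 3 2)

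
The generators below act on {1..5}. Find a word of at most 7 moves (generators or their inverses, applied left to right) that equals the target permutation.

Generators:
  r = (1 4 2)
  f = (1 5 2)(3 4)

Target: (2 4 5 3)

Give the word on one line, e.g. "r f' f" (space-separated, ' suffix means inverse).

  after f: (1 5 2)(3 4)
  after r: (1 5)(2 4 3)
  after f': (2 3 5)
  after r': (1 2 3 5 4)
  after f: (2 4 5 3)

f r f' r' f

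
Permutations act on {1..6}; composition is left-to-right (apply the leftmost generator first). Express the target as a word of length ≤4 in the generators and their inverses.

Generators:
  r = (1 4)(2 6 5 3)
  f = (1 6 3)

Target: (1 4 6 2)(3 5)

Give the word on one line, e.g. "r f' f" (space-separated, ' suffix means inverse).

  after r': (1 4)(2 3 5 6)
  after f': (1 4 3 5)(2 6)
  after f': (1 4 6 2)(3 5)

r' f' f'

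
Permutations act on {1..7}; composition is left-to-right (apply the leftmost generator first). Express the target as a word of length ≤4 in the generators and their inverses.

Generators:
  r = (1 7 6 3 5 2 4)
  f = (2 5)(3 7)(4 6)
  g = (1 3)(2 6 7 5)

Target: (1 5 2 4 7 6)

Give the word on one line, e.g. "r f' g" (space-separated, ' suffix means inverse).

g f' g

  after g: (1 3)(2 6 7 5)
  after f': (1 7 2 4 6 3)
  after g: (1 5 2 4 7 6)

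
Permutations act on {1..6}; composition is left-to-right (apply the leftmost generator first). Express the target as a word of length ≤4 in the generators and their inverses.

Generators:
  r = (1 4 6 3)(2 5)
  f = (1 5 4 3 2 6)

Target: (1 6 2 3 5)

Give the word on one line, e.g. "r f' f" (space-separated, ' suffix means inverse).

r' f f

  after r': (1 3 6 4)(2 5)
  after f: (1 2 4 5 6 3)
  after f: (1 6 2 3 5)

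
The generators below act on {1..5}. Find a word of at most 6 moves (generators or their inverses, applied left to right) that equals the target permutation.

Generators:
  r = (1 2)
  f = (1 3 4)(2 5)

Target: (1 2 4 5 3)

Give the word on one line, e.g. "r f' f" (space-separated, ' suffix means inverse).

r f r f

  after r: (1 2)
  after f: (1 5 2 3 4)
  after r: (1 5)(2 3 4)
  after f: (1 2 4 5 3)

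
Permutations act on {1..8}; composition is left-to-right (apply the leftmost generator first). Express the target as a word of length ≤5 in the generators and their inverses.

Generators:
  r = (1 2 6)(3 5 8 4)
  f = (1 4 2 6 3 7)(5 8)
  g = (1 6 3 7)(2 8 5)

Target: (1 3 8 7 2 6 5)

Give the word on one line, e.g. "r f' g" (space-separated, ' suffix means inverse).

r r g' g' f'

  after r: (1 2 6)(3 5 8 4)
  after r: (1 6 2)(3 8)(4 5)
  after g': (2 7 3)(4 8 6 5)
  after g': (1 7 6 8)(2 3 5 4)
  after f': (1 3 8 7 2 6 5)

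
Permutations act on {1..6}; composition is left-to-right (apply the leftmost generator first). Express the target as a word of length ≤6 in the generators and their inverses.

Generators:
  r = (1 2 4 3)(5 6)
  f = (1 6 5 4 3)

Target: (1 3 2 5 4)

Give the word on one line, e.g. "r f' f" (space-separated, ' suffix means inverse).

  after r: (1 2 4 3)(5 6)
  after f': (1 2 5)
  after r: (1 4 3)(2 6 5)
  after r: (1 3 2 5 4)

r f' r r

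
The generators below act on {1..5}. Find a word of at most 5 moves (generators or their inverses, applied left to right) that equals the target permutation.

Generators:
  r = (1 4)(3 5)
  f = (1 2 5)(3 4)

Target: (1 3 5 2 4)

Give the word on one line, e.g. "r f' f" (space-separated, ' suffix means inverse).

f f r

  after f: (1 2 5)(3 4)
  after f: (1 5 2)
  after r: (1 3 5 2 4)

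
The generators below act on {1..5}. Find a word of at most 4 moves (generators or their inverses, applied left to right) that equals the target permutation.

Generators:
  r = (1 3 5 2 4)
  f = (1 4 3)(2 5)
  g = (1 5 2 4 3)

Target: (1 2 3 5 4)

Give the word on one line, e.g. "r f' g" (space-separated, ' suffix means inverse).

  after g': (1 3 4 2 5)
  after g': (1 4 5 3 2)
  after g': (1 2 3 5 4)

g' g' g'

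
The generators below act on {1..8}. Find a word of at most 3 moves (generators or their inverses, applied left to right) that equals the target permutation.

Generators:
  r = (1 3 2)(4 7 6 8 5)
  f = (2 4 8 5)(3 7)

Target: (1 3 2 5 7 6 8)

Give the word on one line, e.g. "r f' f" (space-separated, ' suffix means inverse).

  after f': (2 5 8 4)(3 7)
  after f': (2 8)(4 5)
  after r: (1 3 2 5 7 6 8)

f' f' r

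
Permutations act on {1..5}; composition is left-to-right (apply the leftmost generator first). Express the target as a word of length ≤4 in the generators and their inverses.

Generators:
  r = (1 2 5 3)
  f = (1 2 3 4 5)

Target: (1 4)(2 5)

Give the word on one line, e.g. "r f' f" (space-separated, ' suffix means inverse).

r f' r' f

  after r: (1 2 5 3)
  after f': (2 4 3 5)
  after r': (1 3 2 4 5)
  after f: (1 4)(2 5)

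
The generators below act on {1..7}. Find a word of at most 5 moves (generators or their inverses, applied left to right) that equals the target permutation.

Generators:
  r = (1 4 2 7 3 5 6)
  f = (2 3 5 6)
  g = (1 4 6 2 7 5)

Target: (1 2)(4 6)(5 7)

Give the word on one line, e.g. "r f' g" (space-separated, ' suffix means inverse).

g' r' g f'

  after g': (1 5 7 2 6 4)
  after r': (1 3 7 4 6)(2 5)
  after g: (1 3 5 7 6 4 2)
  after f': (1 2)(4 6)(5 7)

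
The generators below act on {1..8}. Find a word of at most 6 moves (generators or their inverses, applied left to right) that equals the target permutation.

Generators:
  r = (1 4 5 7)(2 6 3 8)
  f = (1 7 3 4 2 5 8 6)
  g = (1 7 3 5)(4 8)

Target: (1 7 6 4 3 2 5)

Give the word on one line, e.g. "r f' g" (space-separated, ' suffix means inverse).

f r g f' r'

  after f: (1 7 3 4 2 5 8 6)
  after r: (2 7 8 3 5)(4 6)
  after g: (1 7 4 6 8 5 2 3)
  after f': (2 7 3 6 5 4 8)
  after r': (1 7 6 4 3 2 5)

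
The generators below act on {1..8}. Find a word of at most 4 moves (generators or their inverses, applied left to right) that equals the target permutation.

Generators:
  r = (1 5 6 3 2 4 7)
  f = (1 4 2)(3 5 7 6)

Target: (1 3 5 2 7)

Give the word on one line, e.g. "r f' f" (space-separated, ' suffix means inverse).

r' f f

  after r': (1 7 4 2 3 6 5)
  after f: (1 6 7 2 5 4)
  after f: (1 3 5 2 7)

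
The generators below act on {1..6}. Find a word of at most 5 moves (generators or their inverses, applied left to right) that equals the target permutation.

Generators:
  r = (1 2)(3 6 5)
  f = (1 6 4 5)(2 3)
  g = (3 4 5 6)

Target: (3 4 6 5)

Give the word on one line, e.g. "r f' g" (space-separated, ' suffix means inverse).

  after g: (3 4 5 6)
  after r: (1 2)(3 4)
  after r: (3 4 6 5)

g r r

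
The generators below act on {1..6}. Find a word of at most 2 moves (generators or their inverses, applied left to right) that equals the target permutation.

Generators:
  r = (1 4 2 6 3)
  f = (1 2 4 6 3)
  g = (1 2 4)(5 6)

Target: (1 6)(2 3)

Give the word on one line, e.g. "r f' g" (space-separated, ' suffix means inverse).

f' r'

  after f': (1 3 6 4 2)
  after r': (1 6)(2 3)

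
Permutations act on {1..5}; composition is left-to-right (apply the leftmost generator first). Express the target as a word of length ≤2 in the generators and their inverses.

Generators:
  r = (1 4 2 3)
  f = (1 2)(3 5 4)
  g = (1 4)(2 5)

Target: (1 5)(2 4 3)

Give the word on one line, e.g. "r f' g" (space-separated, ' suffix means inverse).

  after f: (1 2)(3 5 4)
  after g: (1 5)(2 4 3)

f g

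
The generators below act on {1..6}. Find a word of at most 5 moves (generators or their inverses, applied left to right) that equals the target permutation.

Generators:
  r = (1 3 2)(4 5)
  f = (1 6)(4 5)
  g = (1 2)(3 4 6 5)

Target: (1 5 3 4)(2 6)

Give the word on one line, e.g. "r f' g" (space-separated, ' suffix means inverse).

  after f: (1 6)(4 5)
  after g': (1 4 6 2)(3 5)
  after f': (1 5 3 4)(2 6)

f g' f'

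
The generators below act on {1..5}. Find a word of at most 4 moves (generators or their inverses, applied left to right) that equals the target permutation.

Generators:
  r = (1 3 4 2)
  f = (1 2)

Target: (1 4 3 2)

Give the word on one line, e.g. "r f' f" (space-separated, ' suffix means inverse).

  after r: (1 3 4 2)
  after f': (1 3 4)
  after r: (1 4 3 2)

r f' r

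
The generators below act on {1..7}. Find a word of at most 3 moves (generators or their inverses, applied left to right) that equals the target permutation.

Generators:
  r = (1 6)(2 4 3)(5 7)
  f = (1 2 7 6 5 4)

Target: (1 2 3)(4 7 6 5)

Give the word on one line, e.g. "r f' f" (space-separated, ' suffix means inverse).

r r f

  after r: (1 6)(2 4 3)(5 7)
  after r: (2 3 4)
  after f: (1 2 3)(4 7 6 5)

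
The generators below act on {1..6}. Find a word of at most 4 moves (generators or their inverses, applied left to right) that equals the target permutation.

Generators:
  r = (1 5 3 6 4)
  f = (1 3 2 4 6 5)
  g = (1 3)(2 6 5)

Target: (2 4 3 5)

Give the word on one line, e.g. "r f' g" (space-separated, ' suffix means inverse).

r f

  after r: (1 5 3 6 4)
  after f: (2 4 3 5)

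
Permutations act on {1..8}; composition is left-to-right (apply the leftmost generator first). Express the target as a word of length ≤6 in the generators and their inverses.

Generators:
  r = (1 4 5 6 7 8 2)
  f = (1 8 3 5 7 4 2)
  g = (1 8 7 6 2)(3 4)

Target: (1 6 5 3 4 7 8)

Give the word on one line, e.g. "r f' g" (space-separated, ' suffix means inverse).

  after r: (1 4 5 6 7 8 2)
  after g': (1 3 4 5 7)(6 8)
  after f: (1 5 4 7 8 6 3 2)
  after g: (1 5 3)(2 8)(4 6)
  after r: (1 6 5 3 4 7 8)

r g' f g r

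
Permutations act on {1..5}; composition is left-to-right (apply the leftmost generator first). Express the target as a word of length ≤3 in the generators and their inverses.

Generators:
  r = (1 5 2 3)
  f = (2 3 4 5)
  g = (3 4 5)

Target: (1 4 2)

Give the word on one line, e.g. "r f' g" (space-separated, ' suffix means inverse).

f' r' g

  after f': (2 5 4 3)
  after r': (1 3 5 4 2)
  after g: (1 4 2)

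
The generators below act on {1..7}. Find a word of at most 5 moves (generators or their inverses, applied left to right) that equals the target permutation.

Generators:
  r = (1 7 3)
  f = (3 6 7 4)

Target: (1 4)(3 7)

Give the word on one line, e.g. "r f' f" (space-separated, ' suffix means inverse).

  after f: (3 6 7 4)
  after r: (1 7 4)(3 6)
  after f: (1 4)(3 7)

f r f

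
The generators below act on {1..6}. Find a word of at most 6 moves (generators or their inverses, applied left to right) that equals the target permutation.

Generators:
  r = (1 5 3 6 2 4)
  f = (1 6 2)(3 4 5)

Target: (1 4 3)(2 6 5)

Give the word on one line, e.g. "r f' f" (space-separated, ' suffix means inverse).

  after r': (1 4 2 6 3 5)
  after r': (1 2 3)(4 6 5)
  after f': (1 6 4)(2 5 3)
  after r: (1 2 3 4 5 6)
  after r: (1 4 3)(2 6 5)

r' r' f' r r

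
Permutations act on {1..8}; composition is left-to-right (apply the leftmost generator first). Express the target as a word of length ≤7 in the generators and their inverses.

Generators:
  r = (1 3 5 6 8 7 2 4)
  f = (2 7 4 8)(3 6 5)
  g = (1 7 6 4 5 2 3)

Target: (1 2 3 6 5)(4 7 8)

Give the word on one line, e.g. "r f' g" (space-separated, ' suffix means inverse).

  after g: (1 7 6 4 5 2 3)
  after r: (1 2 5 4 6)(7 8)
  after r: (1 4 8 2 6 3 5)
  after f: (1 8 7 4 2 5)
  after f: (1 2 3 6 5)(4 7 8)

g r r f f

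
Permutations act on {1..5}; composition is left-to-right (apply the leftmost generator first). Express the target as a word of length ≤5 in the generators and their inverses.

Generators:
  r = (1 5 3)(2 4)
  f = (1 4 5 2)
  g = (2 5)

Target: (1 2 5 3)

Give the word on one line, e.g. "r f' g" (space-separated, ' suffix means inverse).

f g' r

  after f: (1 4 5 2)
  after g': (1 4 2)
  after r: (1 2 5 3)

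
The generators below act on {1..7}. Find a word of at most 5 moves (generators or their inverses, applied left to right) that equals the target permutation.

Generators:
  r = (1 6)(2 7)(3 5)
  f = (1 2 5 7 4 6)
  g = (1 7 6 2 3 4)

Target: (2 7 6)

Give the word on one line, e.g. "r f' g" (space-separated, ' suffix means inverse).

  after g: (1 7 6 2 3 4)
  after r': (1 2 5 3 4 6 7)
  after g': (1 6)(2 5)(4 7)
  after f: (2 7 6)

g r' g' f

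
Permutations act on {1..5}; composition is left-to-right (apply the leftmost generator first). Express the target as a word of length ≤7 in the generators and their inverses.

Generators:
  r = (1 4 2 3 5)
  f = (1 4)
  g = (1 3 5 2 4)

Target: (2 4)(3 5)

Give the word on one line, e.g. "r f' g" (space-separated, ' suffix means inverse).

r g' f' g f

  after r: (1 4 2 3 5)
  after g': (1 2)(4 5)
  after f': (1 2 4 5)
  after g: (1 4 2)(3 5)
  after f: (2 4)(3 5)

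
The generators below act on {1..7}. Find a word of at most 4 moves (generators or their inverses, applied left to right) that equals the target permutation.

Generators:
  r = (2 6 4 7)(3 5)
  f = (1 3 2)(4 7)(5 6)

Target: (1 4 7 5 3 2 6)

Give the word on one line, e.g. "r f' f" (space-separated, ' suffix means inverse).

f' r' f'

  after f': (1 2 3)(4 7)(5 6)
  after r': (1 7 6 3)(2 5)
  after f': (1 4 7 5 3 2 6)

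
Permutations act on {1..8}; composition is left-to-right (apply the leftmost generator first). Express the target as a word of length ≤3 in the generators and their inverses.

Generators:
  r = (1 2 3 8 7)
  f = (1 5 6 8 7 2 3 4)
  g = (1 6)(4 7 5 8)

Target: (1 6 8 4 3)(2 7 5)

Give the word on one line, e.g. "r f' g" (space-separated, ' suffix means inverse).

g r' r'

  after g: (1 6)(4 7 5 8)
  after r': (1 6 7 5 3 2)(4 8)
  after r': (1 6 8 4 3)(2 7 5)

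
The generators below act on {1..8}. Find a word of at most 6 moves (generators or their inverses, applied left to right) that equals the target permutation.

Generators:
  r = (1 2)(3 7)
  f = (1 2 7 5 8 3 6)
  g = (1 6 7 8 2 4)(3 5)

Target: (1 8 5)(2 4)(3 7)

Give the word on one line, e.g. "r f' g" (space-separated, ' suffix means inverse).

r f g r

  after r: (1 2)(3 7)
  after f: (1 7 6)(3 5 8)
  after g: (1 8 5 2 4)
  after r: (1 8 5)(2 4)(3 7)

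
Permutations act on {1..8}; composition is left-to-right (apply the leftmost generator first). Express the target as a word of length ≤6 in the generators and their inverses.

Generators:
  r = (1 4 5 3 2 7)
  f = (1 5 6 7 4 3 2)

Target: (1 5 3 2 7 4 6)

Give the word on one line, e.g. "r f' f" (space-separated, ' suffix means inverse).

r' f f r'

  after r': (1 7 2 3 5 4)
  after f: (1 4 5 3 6 7)
  after f: (1 3 7 5 2)(4 6)
  after r': (1 5 3 2 7 4 6)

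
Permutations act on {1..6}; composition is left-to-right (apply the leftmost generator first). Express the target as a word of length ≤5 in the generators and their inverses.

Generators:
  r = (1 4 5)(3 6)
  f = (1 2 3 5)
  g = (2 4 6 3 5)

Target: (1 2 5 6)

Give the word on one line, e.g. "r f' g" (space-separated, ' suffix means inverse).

  after f: (1 2 3 5)
  after g: (1 4 6 3 2 5)
  after f': (1 4 6 2 3)
  after f': (1 4 6)(3 5)
  after g': (1 2 5 6)

f g f' f' g'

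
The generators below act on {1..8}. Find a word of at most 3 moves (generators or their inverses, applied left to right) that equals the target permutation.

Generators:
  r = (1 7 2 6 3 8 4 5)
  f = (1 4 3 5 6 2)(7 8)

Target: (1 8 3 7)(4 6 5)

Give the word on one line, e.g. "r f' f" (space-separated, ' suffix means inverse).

  after r: (1 7 2 6 3 8 4 5)
  after f: (1 8 3 7)(4 6 5)

r f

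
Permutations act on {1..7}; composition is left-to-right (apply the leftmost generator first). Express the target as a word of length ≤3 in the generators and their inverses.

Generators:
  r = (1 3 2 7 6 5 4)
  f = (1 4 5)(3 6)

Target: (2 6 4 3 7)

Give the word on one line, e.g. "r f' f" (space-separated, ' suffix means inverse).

  after f: (1 4 5)(3 6)
  after r': (1 5 4 6)(2 3 7)
  after f: (2 6 4 3 7)

f r' f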